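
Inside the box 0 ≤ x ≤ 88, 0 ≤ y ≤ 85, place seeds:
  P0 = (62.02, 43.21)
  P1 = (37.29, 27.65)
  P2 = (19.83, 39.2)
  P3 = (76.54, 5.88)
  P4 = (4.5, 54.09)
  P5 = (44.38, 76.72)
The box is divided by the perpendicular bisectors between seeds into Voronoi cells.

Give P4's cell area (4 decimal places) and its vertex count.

1. box [0,88]×[0,85]: [(0, 0) (88, 0) (88, 85) (0, 85)]
2. ⊥bis P4·P0 via (33.26,48.65): [(0, 0) (24.0578, 0) (40.1357, 85) (0, 85)]  |A|=2728.221
3. ⊥bis P4·P1 via (20.895,40.87): [(0, 14.9567) (35.1269, 58.5199) (40.1357, 85) (0, 85)]  |A|=1761.5994
4. ⊥bis P4·P2 via (12.165,46.645): [(0, 34.1205) (37.8906, 73.1308) (40.1357, 85) (0, 85)]  |A|=1202.1161
5. ⊥bis P4·P3 via (40.52,29.985): [(0, 34.1205) (37.8906, 73.1308) (40.1357, 85) (0, 85)]  |A|=1202.1161
6. ⊥bis P4·P5 via (24.44,65.405): [(0, 34.1205) (26.6329, 61.5405) (13.3208, 85) (0, 85)]  |A|=833.7845
7. canonical 4-gon: [(0, 34.1205) (26.6329, 61.5405) (13.3208, 85) (0, 85)]
8. shoelace: 833.7845

Area of P4's cell: 833.7845 (4 vertices)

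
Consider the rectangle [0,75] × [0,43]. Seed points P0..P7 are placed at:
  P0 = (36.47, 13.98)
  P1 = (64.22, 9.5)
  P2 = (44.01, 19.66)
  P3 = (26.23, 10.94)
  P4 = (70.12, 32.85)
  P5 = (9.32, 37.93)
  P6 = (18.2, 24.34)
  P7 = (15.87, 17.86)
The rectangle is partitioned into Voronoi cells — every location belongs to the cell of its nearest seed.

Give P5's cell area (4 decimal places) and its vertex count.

Area of P5's cell: 328.7301 (4 vertices)

1. box [0,75]×[0,43]: [(0, 0) (75, 0) (75, 43) (0, 43)]
2. ⊥bis P5·P0 via (22.895,25.955): [(0, 0.001) (37.931, 43) (0, 43)]  |A|=815.4986
3. ⊥bis P5·P1 via (36.77,23.715): [(0, 0.001) (37.931, 43) (0, 43)]  |A|=815.4986
4. ⊥bis P5·P2 via (26.665,28.795): [(0, 0.001) (28.5388, 32.3529) (34.1463, 43) (0, 43)]  |A|=795.3503
5. ⊥bis P5·P3 via (17.775,24.435): [(0, 13.2985) (26.2235, 29.7282) (28.5388, 32.3529) (34.1463, 43) (0, 43)]  |A|=620.9969
6. ⊥bis P5·P4 via (39.72,35.39): [(0, 13.2985) (26.2235, 29.7282) (28.5388, 32.3529) (34.1463, 43) (0, 43)]  |A|=620.9969
7. ⊥bis P5·P6 via (13.76,31.135): [(0, 22.1439) (31.9183, 43) (0, 43)]  |A|=332.8449
8. ⊥bis P5·P7 via (12.595,27.895): [(0, 23.7845) (5.0162, 25.4216) (31.9183, 43) (0, 43)]  |A|=328.7301
9. canonical 4-gon: [(0, 23.7845) (5.0162, 25.4216) (31.9183, 43) (0, 43)]
10. shoelace: 328.7301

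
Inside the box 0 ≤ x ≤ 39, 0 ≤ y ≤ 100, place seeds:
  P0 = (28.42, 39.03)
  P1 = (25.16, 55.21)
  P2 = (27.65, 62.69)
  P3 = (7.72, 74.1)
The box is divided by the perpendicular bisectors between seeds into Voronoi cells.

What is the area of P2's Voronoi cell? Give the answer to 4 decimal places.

1. box [0,39]×[0,100]: [(0, 0) (39, 0) (39, 100) (0, 100)]
2. ⊥bis P2·P0 via (28.035,50.86): [(0, 49.9476) (39, 51.2168) (39, 100) (0, 100)]  |A|=1927.2929
3. ⊥bis P2·P1 via (26.405,58.95): [(0, 67.7399) (39, 54.7573) (39, 100) (0, 100)]  |A|=1511.305
4. ⊥bis P2·P3 via (17.685,68.395): [(14.5391, 62.9) (39, 54.7573) (39, 100) (35.779, 100)]  |A|=613.0887
5. canonical 4-gon: [(14.5391, 62.9) (39, 54.7573) (39, 100) (35.779, 100)]
6. shoelace: 613.0887

Area of P2's cell: 613.0887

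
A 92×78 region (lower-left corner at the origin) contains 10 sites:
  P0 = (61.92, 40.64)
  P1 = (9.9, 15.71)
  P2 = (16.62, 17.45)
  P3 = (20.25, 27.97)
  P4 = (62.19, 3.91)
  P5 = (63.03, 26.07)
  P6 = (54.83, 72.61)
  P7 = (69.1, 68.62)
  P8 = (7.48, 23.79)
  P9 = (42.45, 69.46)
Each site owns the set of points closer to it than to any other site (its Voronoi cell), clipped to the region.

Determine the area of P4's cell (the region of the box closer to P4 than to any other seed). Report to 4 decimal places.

1. box [0,92]×[0,78]: [(0, 0) (92, 0) (92, 78) (0, 78)]
2. ⊥bis P4·P0 via (62.055,22.275): [(0, 21.8188) (0, 0) (92, 0) (92, 22.4951)]  |A|=2038.4422
3. ⊥bis P4·P1 via (36.045,9.81): [(38.8194, 22.1042) (33.8312, 0) (92, 0) (92, 22.4951)]  |A|=1241.0394
4. ⊥bis P4·P2 via (39.405,10.68): [(42.8081, 22.1335) (36.2317, 0) (92, 0) (92, 22.4951)]  |A|=1170.4629
5. ⊥bis P4·P3 via (41.22,15.94): [(44.7814, 22.148) (40.697, 15.0283) (36.2317, 0) (92, 0) (92, 22.4951)]  |A|=1163.468
6. ⊥bis P4·P5 via (62.61,14.99): [(41.1419, 15.8038) (40.697, 15.0283) (36.2317, 0) (92, 0) (92, 13.8759)]  |A|=795.1385
7. ⊥bis P4·P6 via (58.51,38.26): [(41.1419, 15.8038) (40.697, 15.0283) (36.2317, 0) (92, 0) (92, 13.8759)]  |A|=795.1385
8. ⊥bis P4·P7 via (65.645,36.265): [(41.1419, 15.8038) (40.697, 15.0283) (36.2317, 0) (92, 0) (92, 13.8759)]  |A|=795.1385
9. ⊥bis P4·P8 via (34.835,13.85): [(41.1419, 15.8038) (40.697, 15.0283) (36.2317, 0) (92, 0) (92, 13.8759)]  |A|=795.1385
10. ⊥bis P4·P9 via (52.32,36.685): [(41.1419, 15.8038) (40.697, 15.0283) (36.2317, 0) (92, 0) (92, 13.8759)]  |A|=795.1385
11. canonical 5-gon: [(41.1419, 15.8038) (40.697, 15.0283) (36.2317, 0) (92, 0) (92, 13.8759)]
12. shoelace: 795.1385

Area of P4's cell: 795.1385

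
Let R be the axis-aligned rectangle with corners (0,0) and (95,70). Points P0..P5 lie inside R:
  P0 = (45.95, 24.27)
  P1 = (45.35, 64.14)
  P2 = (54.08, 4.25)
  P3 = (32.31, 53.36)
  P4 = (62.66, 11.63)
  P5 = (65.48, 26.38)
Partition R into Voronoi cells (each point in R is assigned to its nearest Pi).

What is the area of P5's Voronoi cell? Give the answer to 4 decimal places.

1. box [0,95]×[0,70]: [(0, 0) (95, 0) (95, 70) (0, 70)]
2. ⊥bis P5·P0 via (55.715,25.325): [(58.4511, 0) (95, 0) (95, 70) (50.8884, 70)]  |A|=2823.1194
3. ⊥bis P5·P1 via (55.415,45.26): [(53.6622, 44.3256) (58.4511, 0) (95, 0) (95, 66.3629)]  |A|=2181.6743
4. ⊥bis P5·P2 via (59.78,15.315): [(53.6622, 44.3256) (56.6206, 16.9425) (89.5099, 0) (95, 0) (95, 66.3629)]  |A|=1918.5671
5. ⊥bis P5·P3 via (48.895,39.87): [(53.6622, 44.3256) (56.6206, 16.9425) (89.5099, 0) (95, 0) (95, 66.3629)]  |A|=1918.5671
6. ⊥bis P5·P4 via (64.07,19.005): [(53.6622, 44.3256) (56.236, 20.5028) (95, 13.0916) (95, 66.3629)]  |A|=1553.256
7. canonical 4-gon: [(53.6622, 44.3256) (56.236, 20.5028) (95, 13.0916) (95, 66.3629)]
8. shoelace: 1553.256

Area of P5's cell: 1553.2560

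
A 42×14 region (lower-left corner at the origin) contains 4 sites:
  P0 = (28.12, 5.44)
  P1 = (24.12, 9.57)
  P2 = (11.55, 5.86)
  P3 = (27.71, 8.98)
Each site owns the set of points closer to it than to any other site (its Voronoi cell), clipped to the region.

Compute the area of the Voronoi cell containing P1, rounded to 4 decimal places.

1. box [0,42]×[0,14]: [(0, 0) (42, 0) (42, 14) (0, 14)]
2. ⊥bis P1·P0 via (26.12,7.505): [(0, 0) (18.3711, 0) (32.8261, 14) (0, 14)]  |A|=358.3802
3. ⊥bis P1·P2 via (17.835,7.715): [(19.725, 1.3113) (32.8261, 14) (15.98, 14)]  |A|=106.8773
4. ⊥bis P1·P3 via (25.915,9.275): [(19.725, 1.3113) (25.5302, 6.9338) (26.6915, 14) (15.98, 14)]  |A|=85.2033
5. canonical 4-gon: [(19.725, 1.3113) (25.5302, 6.9338) (26.6915, 14) (15.98, 14)]
6. shoelace: 85.2033

Area of P1's cell: 85.2033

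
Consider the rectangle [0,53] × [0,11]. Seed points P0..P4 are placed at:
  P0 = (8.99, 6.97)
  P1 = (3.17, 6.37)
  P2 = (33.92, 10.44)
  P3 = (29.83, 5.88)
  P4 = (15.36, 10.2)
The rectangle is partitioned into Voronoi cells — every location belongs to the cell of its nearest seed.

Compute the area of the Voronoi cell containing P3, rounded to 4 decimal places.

Area of P3's cell: 143.0438

1. box [0,53]×[0,11]: [(0, 0) (53, 0) (53, 11) (0, 11)]
2. ⊥bis P3·P0 via (19.41,6.425): [(19.074, 0) (53, 0) (53, 11) (19.6493, 11)]  |A|=370.0222
3. ⊥bis P3·P1 via (16.5,6.125): [(19.074, 0) (53, 0) (53, 11) (19.6493, 11)]  |A|=370.0222
4. ⊥bis P3·P2 via (31.875,8.16): [(19.074, 0) (40.9727, 0) (28.7086, 11) (19.6493, 11)]  |A|=170.2696
5. ⊥bis P3·P4 via (22.595,8.04): [(20.1947, 0) (40.9727, 0) (28.7086, 11) (23.4787, 11)]  |A|=143.0438
6. canonical 4-gon: [(20.1947, 0) (40.9727, 0) (28.7086, 11) (23.4787, 11)]
7. shoelace: 143.0438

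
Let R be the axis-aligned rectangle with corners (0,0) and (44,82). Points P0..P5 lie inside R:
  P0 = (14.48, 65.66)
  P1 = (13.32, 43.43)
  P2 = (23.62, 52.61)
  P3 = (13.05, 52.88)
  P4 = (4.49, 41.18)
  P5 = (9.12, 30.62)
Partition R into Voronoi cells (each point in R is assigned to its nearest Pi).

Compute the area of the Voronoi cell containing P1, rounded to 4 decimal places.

Area of P1's cell: 228.1892

1. box [0,44]×[0,82]: [(0, 0) (44, 0) (44, 82) (0, 82)]
2. ⊥bis P1·P0 via (13.9,54.545): [(0, 55.2703) (0, 0) (44, 0) (44, 52.9743)]  |A|=2381.3824
3. ⊥bis P1·P2 via (18.47,48.02): [(12.5938, 54.6132) (0, 55.2703) (0, 0) (44, 0) (44, 19.3752)]  |A|=1853.7718
4. ⊥bis P1·P3 via (13.185,48.155): [(18.2214, 48.2989) (0, 47.7783) (0, 0) (44, 0) (44, 19.3752)]  |A|=1747.6029
5. ⊥bis P1·P4 via (8.905,42.305): [(18.2214, 48.2989) (7.4561, 47.9913) (19.6849, 0) (44, 0) (44, 19.3752)]  |A|=1097.1328
6. ⊥bis P1·P5 via (11.22,37.025): [(35.3085, 29.1271) (18.2214, 48.2989) (7.4561, 47.9913) (10.162, 37.3719)]  |A|=228.1892
7. canonical 4-gon: [(35.3085, 29.1271) (18.2214, 48.2989) (7.4561, 47.9913) (10.162, 37.3719)]
8. shoelace: 228.1892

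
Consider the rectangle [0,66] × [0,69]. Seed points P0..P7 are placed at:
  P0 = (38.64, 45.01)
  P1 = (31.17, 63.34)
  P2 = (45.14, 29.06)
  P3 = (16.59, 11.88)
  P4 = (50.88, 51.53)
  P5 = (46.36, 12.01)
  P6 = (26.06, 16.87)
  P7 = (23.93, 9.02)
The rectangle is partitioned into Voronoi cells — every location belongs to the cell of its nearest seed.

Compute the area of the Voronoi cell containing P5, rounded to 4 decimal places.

Area of P5's cell: 625.2368

1. box [0,66]×[0,69]: [(0, 0) (66, 0) (66, 69) (0, 69)]
2. ⊥bis P5·P0 via (42.5,28.51): [(0, 18.5676) (0, 0) (66, 0) (66, 34.0076)]  |A|=1734.98
3. ⊥bis P5·P1 via (38.765,37.675): [(0, 18.5676) (0, 0) (66, 0) (66, 34.0076)]  |A|=1734.98
4. ⊥bis P5·P2 via (45.75,20.535): [(0, 17.2614) (0, 0) (66, 0) (66, 21.984)]  |A|=1295.0971
5. ⊥bis P5·P3 via (31.475,11.945): [(31.442, 19.5112) (31.5272, 0) (66, 0) (66, 21.984)]  |A|=716.1647
6. ⊥bis P5·P4 via (48.62,31.77): [(31.442, 19.5112) (31.5272, 0) (66, 0) (66, 21.984)]  |A|=716.1647
7. ⊥bis P5·P6 via (36.21,14.44): [(37.5284, 19.9467) (32.7529, 0) (66, 0) (66, 21.984)]  |A|=644.5447
8. ⊥bis P5·P7 via (35.145,10.515): [(37.5284, 19.9467) (35.1898, 10.1788) (36.5467, 0) (66, 0) (66, 21.984)]  |A|=625.2368
9. canonical 5-gon: [(37.5284, 19.9467) (35.1898, 10.1788) (36.5467, 0) (66, 0) (66, 21.984)]
10. shoelace: 625.2368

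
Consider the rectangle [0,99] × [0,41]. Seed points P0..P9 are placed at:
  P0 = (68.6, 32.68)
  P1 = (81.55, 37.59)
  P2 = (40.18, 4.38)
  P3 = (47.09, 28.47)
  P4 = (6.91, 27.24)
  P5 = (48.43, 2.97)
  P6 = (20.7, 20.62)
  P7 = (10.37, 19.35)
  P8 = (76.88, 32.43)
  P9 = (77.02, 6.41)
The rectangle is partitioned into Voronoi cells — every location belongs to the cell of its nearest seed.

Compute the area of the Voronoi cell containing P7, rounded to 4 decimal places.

Area of P7's cell: 378.1558

1. box [0,99]×[0,41]: [(0, 0) (99, 0) (99, 41) (0, 41)]
2. ⊥bis P7·P0 via (39.485,26.015): [(0, 0) (45.4403, 0) (36.0546, 41) (0, 41)]  |A|=1670.6472
3. ⊥bis P7·P1 via (45.96,28.47): [(0, 0) (45.4403, 0) (36.0546, 41) (0, 41)]  |A|=1670.6472
4. ⊥bis P7·P2 via (25.275,11.865): [(0, 0) (19.3166, 0) (37.2606, 35.7321) (36.0546, 41) (0, 41)]  |A|=1203.92
5. ⊥bis P7·P3 via (28.73,23.91): [(0, 0) (19.3166, 0) (29.5883, 20.4542) (24.4854, 41) (0, 41)]  |A|=1055.6499
6. ⊥bis P7·P4 via (8.64,23.295): [(0, 19.5061) (0, 0) (19.3166, 0) (29.5883, 20.4542) (26.8945, 31.3002)]  |A|=647.8633
7. ⊥bis P7·P5 via (29.4,11.16): [(0, 19.5061) (0, 0) (19.3166, 0) (29.5883, 20.4542) (26.8945, 31.3002)]  |A|=647.8633
8. ⊥bis P7·P6 via (15.535,19.985): [(14.7962, 25.9947) (0, 19.5061) (0, 0) (17.992, 0)]  |A|=378.1558
9. ⊥bis P7·P8 via (43.625,25.89): [(14.7962, 25.9947) (0, 19.5061) (0, 0) (17.992, 0)]  |A|=378.1558
10. ⊥bis P7·P9 via (43.695,12.88): [(14.7962, 25.9947) (0, 19.5061) (0, 0) (17.992, 0)]  |A|=378.1558
11. canonical 4-gon: [(14.7962, 25.9947) (0, 19.5061) (0, 0) (17.992, 0)]
12. shoelace: 378.1558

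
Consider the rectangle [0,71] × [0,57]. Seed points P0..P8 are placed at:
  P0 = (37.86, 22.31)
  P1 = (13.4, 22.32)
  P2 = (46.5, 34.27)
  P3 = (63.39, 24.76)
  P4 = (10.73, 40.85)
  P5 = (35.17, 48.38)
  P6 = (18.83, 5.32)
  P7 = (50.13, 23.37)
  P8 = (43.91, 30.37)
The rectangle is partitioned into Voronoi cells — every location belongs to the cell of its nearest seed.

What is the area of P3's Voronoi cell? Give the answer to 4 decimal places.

Area of P3's cell: 618.9373

1. box [0,71]×[0,57]: [(0, 0) (71, 0) (71, 57) (0, 57)]
2. ⊥bis P3·P0 via (50.625,23.535): [(52.8835, 0) (71, 0) (71, 57) (47.4135, 57)]  |A|=1188.5337
3. ⊥bis P3·P1 via (38.395,23.54): [(52.8835, 0) (71, 0) (71, 57) (47.4135, 57)]  |A|=1188.5337
4. ⊥bis P3·P2 via (54.945,29.515): [(50.7638, 22.089) (52.8835, 0) (71, 0) (71, 57) (70.4206, 57)]  |A|=786.9343
5. ⊥bis P3·P4 via (37.06,32.805): [(50.7638, 22.089) (52.8835, 0) (71, 0) (71, 57) (70.4206, 57)]  |A|=786.9343
6. ⊥bis P3·P5 via (49.28,36.57): [(50.7638, 22.089) (52.8835, 0) (71, 0) (71, 57) (70.4206, 57)]  |A|=786.9343
7. ⊥bis P3·P6 via (41.11,15.04): [(50.7638, 22.089) (52.8835, 0) (71, 0) (71, 57) (70.4206, 57)]  |A|=786.9343
8. ⊥bis P3·P7 via (56.76,24.065): [(55.9935, 31.3771) (59.2827, 0) (71, 0) (71, 57) (70.4206, 57)]  |A|=618.9373
9. ⊥bis P3·P8 via (53.65,27.565): [(55.9935, 31.3771) (59.2827, 0) (71, 0) (71, 57) (70.4206, 57)]  |A|=618.9373
10. canonical 5-gon: [(55.9935, 31.3771) (59.2827, 0) (71, 0) (71, 57) (70.4206, 57)]
11. shoelace: 618.9373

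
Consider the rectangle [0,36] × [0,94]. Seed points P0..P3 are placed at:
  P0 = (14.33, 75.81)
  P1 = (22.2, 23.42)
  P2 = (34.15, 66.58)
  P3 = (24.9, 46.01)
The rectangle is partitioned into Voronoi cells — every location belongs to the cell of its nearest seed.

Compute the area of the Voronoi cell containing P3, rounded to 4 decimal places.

Area of P3's cell: 787.9271

1. box [0,36]×[0,94]: [(0, 0) (36, 0) (36, 94) (0, 94)]
2. ⊥bis P3·P0 via (19.615,60.91): [(0, 53.9526) (0, 0) (36, 0) (36, 66.7217)]  |A|=2172.1379
3. ⊥bis P3·P1 via (23.55,34.715): [(0, 53.9526) (0, 37.5297) (36, 33.227) (36, 66.7217)]  |A|=898.5174
4. ⊥bis P3·P2 via (29.525,56.295): [(19.4178, 60.8401) (0, 53.9526) (0, 37.5297) (36, 33.227) (36, 53.3833)]  |A|=787.9271
5. canonical 5-gon: [(19.4178, 60.8401) (0, 53.9526) (0, 37.5297) (36, 33.227) (36, 53.3833)]
6. shoelace: 787.9271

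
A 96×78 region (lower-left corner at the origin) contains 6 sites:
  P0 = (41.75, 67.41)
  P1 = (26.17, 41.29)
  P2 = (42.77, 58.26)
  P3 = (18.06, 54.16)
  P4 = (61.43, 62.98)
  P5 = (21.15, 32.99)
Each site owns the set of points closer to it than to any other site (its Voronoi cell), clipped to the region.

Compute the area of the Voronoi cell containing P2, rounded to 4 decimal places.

Area of P2's cell: 557.7102

1. box [0,96]×[0,78]: [(0, 0) (96, 0) (96, 78) (0, 78)]
2. ⊥bis P2·P0 via (42.26,62.835): [(0, 58.124) (0, 0) (96, 0) (96, 68.8257)]  |A|=6093.5874
3. ⊥bis P2·P1 via (34.47,49.775): [(23.2817, 60.7194) (85.3544, 0) (96, 0) (96, 68.8257)]  |A|=2825.6402
4. ⊥bis P2·P3 via (30.415,56.21): [(29.5508, 61.4182) (30.9039, 53.2633) (85.3544, 0) (96, 0) (96, 68.8257)]  |A|=2799.6052
5. ⊥bis P2·P4 via (52.1,60.62): [(51.2852, 63.8411) (29.5508, 61.4182) (30.9039, 53.2633) (61.5416, 23.2936)]  |A|=557.7102
6. ⊥bis P2·P5 via (31.96,45.625): [(51.2852, 63.8411) (29.5508, 61.4182) (30.9039, 53.2633) (61.5416, 23.2936)]  |A|=557.7102
7. canonical 4-gon: [(51.2852, 63.8411) (29.5508, 61.4182) (30.9039, 53.2633) (61.5416, 23.2936)]
8. shoelace: 557.7102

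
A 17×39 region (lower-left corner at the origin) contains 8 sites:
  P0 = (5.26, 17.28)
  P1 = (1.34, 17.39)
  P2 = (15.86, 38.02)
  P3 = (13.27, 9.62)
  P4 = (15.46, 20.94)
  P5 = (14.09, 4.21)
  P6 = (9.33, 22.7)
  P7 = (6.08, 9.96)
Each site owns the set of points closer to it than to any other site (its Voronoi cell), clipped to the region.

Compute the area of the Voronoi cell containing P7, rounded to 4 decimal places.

1. box [0,17]×[0,39]: [(0, 0) (17, 0) (17, 39) (0, 39)]
2. ⊥bis P7·P0 via (5.67,13.62): [(0, 12.9848) (0, 0) (17, 0) (17, 14.8892)]  |A|=236.9294
3. ⊥bis P7·P1 via (3.71,13.675): [(3.188, 13.342) (0, 11.3082) (0, 0) (17, 0) (17, 14.8892)]  |A|=234.2568
4. ⊥bis P7·P2 via (10.97,23.99): [(3.188, 13.342) (0, 11.3082) (0, 0) (17, 0) (17, 14.8892)]  |A|=234.2568
5. ⊥bis P7·P3 via (9.675,9.79): [(9.8784, 14.0914) (3.188, 13.342) (0, 11.3082) (0, 0) (9.2121, 0)]  |A|=126.3677
6. ⊥bis P7·P4 via (10.77,15.45): [(9.8784, 14.0914) (3.188, 13.342) (0, 11.3082) (0, 0) (9.2121, 0)]  |A|=126.3677
7. ⊥bis P7·P5 via (10.085,7.085): [(9.5092, 6.2828) (9.8784, 14.0914) (3.188, 13.342) (0, 11.3082) (0, 0) (4.999, 0)]  |A|=113.1328
8. ⊥bis P7·P6 via (7.705,16.33): [(9.5092, 6.2828) (9.8784, 14.0914) (3.188, 13.342) (0, 11.3082) (0, 0) (4.999, 0)]  |A|=113.1328
9. canonical 6-gon: [(9.5092, 6.2828) (9.8784, 14.0914) (3.188, 13.342) (0, 11.3082) (0, 0) (4.999, 0)]
10. shoelace: 113.1328

Area of P7's cell: 113.1328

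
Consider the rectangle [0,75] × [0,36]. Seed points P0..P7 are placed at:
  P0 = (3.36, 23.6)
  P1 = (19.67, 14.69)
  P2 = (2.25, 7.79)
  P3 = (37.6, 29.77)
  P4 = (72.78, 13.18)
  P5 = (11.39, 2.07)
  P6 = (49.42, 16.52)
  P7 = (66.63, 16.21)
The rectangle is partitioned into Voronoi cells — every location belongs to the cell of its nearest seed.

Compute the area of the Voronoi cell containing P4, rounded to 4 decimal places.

Area of P4's cell: 159.4592

1. box [0,75]×[0,36]: [(0, 0) (75, 0) (75, 36) (0, 36)]
2. ⊥bis P4·P0 via (38.07,18.39): [(35.3096, 0) (75, 0) (75, 36) (40.7133, 36)]  |A|=1331.5874
3. ⊥bis P4·P1 via (46.225,13.935): [(45.8288, 0) (75, 0) (75, 36) (46.8523, 36)]  |A|=1031.7393
4. ⊥bis P4·P2 via (37.515,10.485): [(45.8288, 0) (75, 0) (75, 36) (46.8523, 36)]  |A|=1031.7393
5. ⊥bis P4·P3 via (55.19,21.475): [(45.8779, 1.7283) (45.8288, 0) (75, 0) (75, 36) (62.0396, 36)]  |A|=771.4922
6. ⊥bis P4·P5 via (42.085,7.625): [(45.8779, 1.7283) (45.8288, 0) (75, 0) (75, 36) (62.0396, 36)]  |A|=771.4922
7. ⊥bis P4·P6 via (61.1,14.85): [(58.9768, 0) (75, 0) (75, 36) (64.124, 36)]  |A|=484.1861
8. ⊥bis P4·P7 via (69.705,14.695): [(62.465, 0) (75, 0) (75, 25.4423)]  |A|=159.4592
9. canonical 3-gon: [(62.465, 0) (75, 0) (75, 25.4423)]
10. shoelace: 159.4592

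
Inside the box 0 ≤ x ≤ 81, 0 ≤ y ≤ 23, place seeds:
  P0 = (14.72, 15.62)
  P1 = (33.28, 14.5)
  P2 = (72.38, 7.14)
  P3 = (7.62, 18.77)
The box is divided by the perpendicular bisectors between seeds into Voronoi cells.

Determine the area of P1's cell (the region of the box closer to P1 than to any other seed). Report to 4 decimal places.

Area of P1's cell: 670.9750

1. box [0,81]×[0,23]: [(0, 0) (81, 0) (81, 23) (0, 23)]
2. ⊥bis P1·P0 via (24,15.06): [(23.0912, 0) (81, 0) (81, 23) (24.4791, 23)]  |A|=1315.941
3. ⊥bis P1·P2 via (52.83,10.82): [(23.0912, 0) (50.7933, 0) (55.1227, 23) (24.4791, 23)]  |A|=670.975
4. ⊥bis P1·P3 via (20.45,16.635): [(23.0912, 0) (50.7933, 0) (55.1227, 23) (24.4791, 23)]  |A|=670.975
5. canonical 4-gon: [(23.0912, 0) (50.7933, 0) (55.1227, 23) (24.4791, 23)]
6. shoelace: 670.975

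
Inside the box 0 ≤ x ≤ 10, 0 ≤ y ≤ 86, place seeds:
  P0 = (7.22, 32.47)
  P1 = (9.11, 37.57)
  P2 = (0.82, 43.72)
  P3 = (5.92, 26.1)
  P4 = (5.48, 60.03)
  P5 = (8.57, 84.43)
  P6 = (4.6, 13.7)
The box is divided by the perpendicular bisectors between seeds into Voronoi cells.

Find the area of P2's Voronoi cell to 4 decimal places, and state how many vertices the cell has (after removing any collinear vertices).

Area of P2's cell: 104.3324 (5 vertices)

1. box [0,10]×[0,86]: [(0, 0) (10, 0) (10, 86) (0, 86)]
2. ⊥bis P2·P0 via (4.02,38.095): [(0, 35.8081) (10, 41.497) (10, 86) (0, 86)]  |A|=473.4749
3. ⊥bis P2·P1 via (4.965,40.645): [(0, 35.8081) (2.3819, 37.1631) (10, 47.432) (10, 86) (0, 86)]  |A|=450.8681
4. ⊥bis P2·P3 via (3.37,34.91): [(0, 35.8081) (2.3819, 37.1631) (10, 47.432) (10, 86) (0, 86)]  |A|=450.8681
5. ⊥bis P2·P4 via (3.15,51.875): [(0, 52.775) (0, 35.8081) (2.3819, 37.1631) (10, 47.432) (10, 49.9179)]  |A|=104.3324
6. ⊥bis P2·P5 via (4.695,64.075): [(0, 52.775) (0, 35.8081) (2.3819, 37.1631) (10, 47.432) (10, 49.9179)]  |A|=104.3324
7. ⊥bis P2·P6 via (2.71,28.71): [(0, 52.775) (0, 35.8081) (2.3819, 37.1631) (10, 47.432) (10, 49.9179)]  |A|=104.3324
8. canonical 5-gon: [(0, 52.775) (0, 35.8081) (2.3819, 37.1631) (10, 47.432) (10, 49.9179)]
9. shoelace: 104.3324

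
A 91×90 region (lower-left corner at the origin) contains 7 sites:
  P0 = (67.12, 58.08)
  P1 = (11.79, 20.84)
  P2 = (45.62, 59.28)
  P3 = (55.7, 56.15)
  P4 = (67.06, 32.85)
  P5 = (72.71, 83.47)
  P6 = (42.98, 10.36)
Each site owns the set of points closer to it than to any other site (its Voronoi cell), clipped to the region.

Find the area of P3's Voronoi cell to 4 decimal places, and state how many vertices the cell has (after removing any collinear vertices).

1. box [0,91]×[0,90]: [(0, 0) (91, 0) (91, 90) (0, 90)]
2. ⊥bis P3·P0 via (61.41,57.115): [(0, 0) (71.0625, 0) (55.8524, 90) (0, 90)]  |A|=5711.1711
3. ⊥bis P3·P1 via (33.745,38.495): [(0, 80.4588) (64.7006, 0) (71.0625, 0) (55.8524, 90) (0, 90)]  |A|=3108.3055
4. ⊥bis P3·P2 via (50.66,57.715): [(41.6424, 28.6742) (64.7006, 0) (71.0625, 0) (57.5556, 79.9219)]  |A|=1073.22
5. ⊥bis P3·P4 via (61.38,44.5): [(43.912, 35.9834) (63.3774, 45.4738) (57.5556, 79.9219)]  |A|=362.898
6. ⊥bis P3·P5 via (64.205,69.81): [(56.0017, 74.9176) (43.912, 35.9834) (63.3774, 45.4738) (58.6835, 73.2478)]  |A|=354.8902
7. ⊥bis P3·P6 via (49.34,33.255): [(56.0017, 74.9176) (43.912, 35.9834) (63.3774, 45.4738) (58.6835, 73.2478)]  |A|=354.8902
8. canonical 4-gon: [(56.0017, 74.9176) (43.912, 35.9834) (63.3774, 45.4738) (58.6835, 73.2478)]
9. shoelace: 354.8902

Area of P3's cell: 354.8902 (4 vertices)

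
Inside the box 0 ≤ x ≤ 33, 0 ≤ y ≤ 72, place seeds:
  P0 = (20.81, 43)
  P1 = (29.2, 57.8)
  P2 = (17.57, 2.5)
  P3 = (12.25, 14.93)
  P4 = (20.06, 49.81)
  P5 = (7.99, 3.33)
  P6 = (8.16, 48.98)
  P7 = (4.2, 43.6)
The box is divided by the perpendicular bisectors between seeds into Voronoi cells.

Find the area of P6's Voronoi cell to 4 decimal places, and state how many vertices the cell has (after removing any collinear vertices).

Area of P6's cell: 346.7079 (6 vertices)

1. box [0,33]×[0,72]: [(0, 0) (33, 0) (33, 72) (0, 72)]
2. ⊥bis P6·P0 via (14.485,45.99): [(0, 15.3487) (26.7806, 72) (0, 72)]  |A|=758.5796
3. ⊥bis P6·P1 via (18.68,53.39): [(0, 15.3487) (18.3525, 54.1712) (10.8787, 72) (0, 72)]  |A|=616.8234
4. ⊥bis P6·P2 via (12.865,25.74): [(0, 23.1354) (4.0706, 23.9596) (18.3525, 54.1712) (10.8787, 72) (0, 72)]  |A|=600.9749
5. ⊥bis P6·P3 via (10.205,31.955): [(0, 30.7292) (7.7085, 31.6551) (18.3525, 54.1712) (10.8787, 72) (0, 72)]  |A|=557.5428
6. ⊥bis P6·P4 via (14.11,49.395): [(0, 30.7292) (7.7085, 31.6551) (14.3652, 45.7365) (12.8636, 67.2649) (10.8787, 72) (0, 72)]  |A|=508.2897
7. ⊥bis P6·P5 via (8.075,26.155): [(0, 30.7292) (7.7085, 31.6551) (14.3652, 45.7365) (12.8636, 67.2649) (10.8787, 72) (0, 72)]  |A|=508.2897
8. ⊥bis P6·P7 via (6.18,46.29): [(0, 50.8388) (12.4464, 41.6776) (14.3652, 45.7365) (12.8636, 67.2649) (10.8787, 72) (0, 72)]  |A|=346.7079
9. canonical 6-gon: [(0, 50.8388) (12.4464, 41.6776) (14.3652, 45.7365) (12.8636, 67.2649) (10.8787, 72) (0, 72)]
10. shoelace: 346.7079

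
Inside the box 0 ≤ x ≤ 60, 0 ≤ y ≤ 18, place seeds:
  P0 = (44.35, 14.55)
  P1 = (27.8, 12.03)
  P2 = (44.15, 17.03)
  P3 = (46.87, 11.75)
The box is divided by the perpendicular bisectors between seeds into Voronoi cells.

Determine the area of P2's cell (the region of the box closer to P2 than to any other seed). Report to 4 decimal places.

Area of P2's cell: 35.6122

1. box [0,60]×[0,18]: [(0, 0) (60, 0) (60, 18) (0, 18)]
2. ⊥bis P2·P0 via (44.25,15.79): [(0, 12.2215) (60, 17.0602) (60, 18) (0, 18)]  |A|=201.5516
3. ⊥bis P2·P1 via (35.975,14.53): [(35.7981, 15.1084) (60, 17.0602) (60, 18) (34.9138, 18)]  |A|=47.6425
4. ⊥bis P2·P3 via (45.51,14.39): [(35.7981, 15.1084) (48.9659, 16.1703) (52.5176, 18) (34.9138, 18)]  |A|=35.6122
5. canonical 4-gon: [(35.7981, 15.1084) (48.9659, 16.1703) (52.5176, 18) (34.9138, 18)]
6. shoelace: 35.6122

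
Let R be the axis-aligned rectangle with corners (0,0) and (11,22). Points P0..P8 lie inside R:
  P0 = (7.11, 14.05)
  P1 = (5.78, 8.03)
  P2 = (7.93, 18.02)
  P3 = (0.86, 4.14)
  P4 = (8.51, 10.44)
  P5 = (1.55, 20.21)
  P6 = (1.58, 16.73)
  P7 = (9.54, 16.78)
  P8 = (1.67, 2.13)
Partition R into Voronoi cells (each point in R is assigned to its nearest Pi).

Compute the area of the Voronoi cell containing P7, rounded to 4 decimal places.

Area of P7's cell: 12.1533

1. box [0,11]×[0,22]: [(0, 0) (11, 0) (11, 22) (0, 22)]
2. ⊥bis P7·P0 via (8.325,15.415): [(11, 13.034) (11, 22) (0.927, 22)]  |A|=45.1573
3. ⊥bis P7·P1 via (7.66,12.405): [(11, 13.034) (11, 22) (0.927, 22)]  |A|=45.1573
4. ⊥bis P7·P2 via (8.735,17.4): [(7.6612, 16.0058) (11, 13.034) (11, 20.3408)]  |A|=12.198
5. ⊥bis P7·P3 via (5.2,10.46): [(7.6612, 16.0058) (11, 13.034) (11, 20.3408)]  |A|=12.198
6. ⊥bis P7·P4 via (9.025,13.61): [(7.6612, 16.0058) (10.6493, 13.3461) (11, 13.2891) (11, 20.3408)]  |A|=12.1533
7. ⊥bis P7·P5 via (5.545,18.495): [(7.6612, 16.0058) (10.6493, 13.3461) (11, 13.2891) (11, 20.3408)]  |A|=12.1533
8. ⊥bis P7·P6 via (5.56,16.755): [(7.6612, 16.0058) (10.6493, 13.3461) (11, 13.2891) (11, 20.3408)]  |A|=12.1533
9. ⊥bis P7·P8 via (5.605,9.455): [(7.6612, 16.0058) (10.6493, 13.3461) (11, 13.2891) (11, 20.3408)]  |A|=12.1533
10. canonical 4-gon: [(7.6612, 16.0058) (10.6493, 13.3461) (11, 13.2891) (11, 20.3408)]
11. shoelace: 12.1533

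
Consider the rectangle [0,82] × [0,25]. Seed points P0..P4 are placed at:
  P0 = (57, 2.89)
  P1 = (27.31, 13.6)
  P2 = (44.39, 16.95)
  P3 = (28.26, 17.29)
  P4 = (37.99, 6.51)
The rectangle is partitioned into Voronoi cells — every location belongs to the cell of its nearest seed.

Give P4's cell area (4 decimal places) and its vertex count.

Area of P4's cell: 204.9926 (5 vertices)

1. box [0,82]×[0,25]: [(0, 0) (82, 0) (82, 25) (0, 25)]
2. ⊥bis P4·P0 via (47.495,4.7): [(0, 0) (46.6, 0) (51.3606, 25) (0, 25)]  |A|=1224.5081
3. ⊥bis P4·P1 via (32.65,10.055): [(25.9749, 0) (46.6, 0) (51.3606, 25) (42.5714, 25)]  |A|=367.6798
4. ⊥bis P4·P2 via (41.19,11.73): [(35.9105, 14.9665) (25.9749, 0) (46.6, 0) (48.0347, 7.534)]  |A|=205.3458
5. ⊥bis P4·P3 via (33.125,11.9): [(36.2749, 14.7431) (34.9958, 13.5886) (25.9749, 0) (46.6, 0) (48.0347, 7.534)]  |A|=204.9926
6. canonical 5-gon: [(36.2749, 14.7431) (34.9958, 13.5886) (25.9749, 0) (46.6, 0) (48.0347, 7.534)]
7. shoelace: 204.9926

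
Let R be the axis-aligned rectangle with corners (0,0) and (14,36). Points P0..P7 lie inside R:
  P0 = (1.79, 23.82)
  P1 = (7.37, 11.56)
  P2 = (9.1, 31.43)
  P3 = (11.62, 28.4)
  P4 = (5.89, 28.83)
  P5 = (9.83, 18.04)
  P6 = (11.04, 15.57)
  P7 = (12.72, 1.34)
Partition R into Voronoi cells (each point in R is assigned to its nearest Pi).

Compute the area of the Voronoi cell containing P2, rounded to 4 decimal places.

Area of P2's cell: 49.8080

1. box [0,14]×[0,36]: [(0, 0) (14, 0) (14, 36) (0, 36)]
2. ⊥bis P2·P0 via (5.445,27.625): [(0, 32.8553) (14, 19.4073) (14, 36) (0, 36)]  |A|=138.1618
3. ⊥bis P2·P1 via (8.235,21.495): [(0, 32.8553) (12.1846, 21.1511) (14, 20.9931) (14, 36) (0, 36)]  |A|=136.7223
4. ⊥bis P2·P3 via (10.36,29.915): [(0, 32.8553) (6.448, 26.6615) (14, 32.9423) (14, 36) (0, 36)]  |A|=87.0537
5. ⊥bis P2·P4 via (7.495,30.13): [(8.7522, 28.5778) (14, 32.9423) (14, 36) (2.7405, 36)]  |A|=49.808
6. ⊥bis P2·P5 via (9.465,24.735): [(8.7522, 28.5778) (14, 32.9423) (14, 36) (2.7405, 36)]  |A|=49.808
7. ⊥bis P2·P6 via (10.07,23.5): [(8.7522, 28.5778) (14, 32.9423) (14, 36) (2.7405, 36)]  |A|=49.808
8. ⊥bis P2·P7 via (10.91,16.385): [(8.7522, 28.5778) (14, 32.9423) (14, 36) (2.7405, 36)]  |A|=49.808
9. canonical 4-gon: [(8.7522, 28.5778) (14, 32.9423) (14, 36) (2.7405, 36)]
10. shoelace: 49.808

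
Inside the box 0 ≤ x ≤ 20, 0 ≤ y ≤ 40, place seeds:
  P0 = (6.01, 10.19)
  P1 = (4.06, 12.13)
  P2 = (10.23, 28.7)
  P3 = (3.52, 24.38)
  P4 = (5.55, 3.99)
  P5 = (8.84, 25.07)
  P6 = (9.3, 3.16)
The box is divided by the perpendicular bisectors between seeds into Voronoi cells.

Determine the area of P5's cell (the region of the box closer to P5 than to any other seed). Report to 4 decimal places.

1. box [0,20]×[0,40]: [(0, 0) (20, 0) (20, 40) (0, 40)]
2. ⊥bis P5·P0 via (7.425,17.63): [(0, 19.0421) (20, 15.2384) (20, 40) (0, 40)]  |A|=457.1947
3. ⊥bis P5·P1 via (6.45,18.6): [(0, 20.9826) (10.8279, 16.9828) (20, 15.2384) (20, 40) (0, 40)]  |A|=446.6891
4. ⊥bis P5·P2 via (9.535,26.885): [(0, 30.5361) (0, 20.9826) (10.8279, 16.9828) (20, 15.2384) (20, 22.8777)]  |A|=180.8279
5. ⊥bis P5·P3 via (6.18,24.725): [(5.7099, 28.3497) (7.0008, 18.3965) (10.8279, 16.9828) (20, 15.2384) (20, 22.8777)]  |A|=120.3823
6. ⊥bis P5·P4 via (7.195,14.53): [(5.7099, 28.3497) (7.0008, 18.3965) (10.8279, 16.9828) (20, 15.2384) (20, 22.8777)]  |A|=120.3823
7. ⊥bis P5·P6 via (9.07,14.115): [(5.7099, 28.3497) (7.0008, 18.3965) (10.8279, 16.9828) (20, 15.2384) (20, 22.8777)]  |A|=120.3823
8. canonical 5-gon: [(5.7099, 28.3497) (7.0008, 18.3965) (10.8279, 16.9828) (20, 15.2384) (20, 22.8777)]
9. shoelace: 120.3823

Area of P5's cell: 120.3823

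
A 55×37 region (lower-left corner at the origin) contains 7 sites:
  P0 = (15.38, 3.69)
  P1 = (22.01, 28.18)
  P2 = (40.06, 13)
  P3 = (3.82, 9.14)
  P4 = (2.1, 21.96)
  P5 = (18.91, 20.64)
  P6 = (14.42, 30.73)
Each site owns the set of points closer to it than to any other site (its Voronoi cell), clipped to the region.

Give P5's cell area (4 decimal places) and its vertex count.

1. box [0,55]×[0,37]: [(0, 0) (55, 0) (55, 37) (0, 37)]
2. ⊥bis P5·P0 via (17.145,12.165): [(0, 15.7356) (55, 4.2813) (55, 37) (0, 37)]  |A|=1484.534
3. ⊥bis P5·P1 via (20.46,24.41): [(0, 32.8219) (0, 15.7356) (55, 4.2813) (55, 10.2092)]  |A|=632.8904
4. ⊥bis P5·P2 via (29.485,16.82): [(30.7052, 20.1978) (0, 32.8219) (0, 15.7356) (27.0577, 10.1006)]  |A|=409.1999
5. ⊥bis P5·P3 via (11.365,14.89): [(30.7052, 20.1978) (0, 32.8219) (0, 29.8029) (12.7431, 13.0817) (27.0577, 10.1006)]  |A|=319.57
6. ⊥bis P5·P4 via (10.505,21.3): [(30.7052, 20.1978) (11.0529, 28.2776) (10.129, 16.5118) (12.7431, 13.0817) (27.0577, 10.1006)]  |A|=237.1574
7. ⊥bis P5·P6 via (16.665,25.685): [(30.7052, 20.1978) (16.9982, 25.8333) (10.6388, 23.0034) (10.129, 16.5118) (12.7431, 13.0817) (27.0577, 10.1006)]  |A|=220.9726
8. canonical 6-gon: [(30.7052, 20.1978) (16.9982, 25.8333) (10.6388, 23.0034) (10.129, 16.5118) (12.7431, 13.0817) (27.0577, 10.1006)]
9. shoelace: 220.9726

Area of P5's cell: 220.9726 (6 vertices)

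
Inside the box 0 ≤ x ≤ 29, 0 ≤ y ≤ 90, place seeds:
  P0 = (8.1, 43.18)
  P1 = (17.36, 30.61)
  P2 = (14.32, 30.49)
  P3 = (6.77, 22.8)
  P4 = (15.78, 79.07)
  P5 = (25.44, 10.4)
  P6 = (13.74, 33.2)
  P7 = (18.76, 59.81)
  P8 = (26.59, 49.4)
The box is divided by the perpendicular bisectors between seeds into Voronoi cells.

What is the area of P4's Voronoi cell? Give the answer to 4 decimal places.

Area of P4's cell: 608.6690

1. box [0,29]×[0,90]: [(0, 0) (29, 0) (29, 90) (0, 90)]
2. ⊥bis P4·P0 via (11.94,61.125): [(0, 63.68) (29, 57.4744) (29, 90) (0, 90)]  |A|=853.2614
3. ⊥bis P4·P1 via (16.57,54.84): [(0, 63.68) (29, 57.4744) (29, 90) (0, 90)]  |A|=853.2614
4. ⊥bis P4·P2 via (15.05,54.78): [(0, 63.68) (29, 57.4744) (29, 90) (0, 90)]  |A|=853.2614
5. ⊥bis P4·P3 via (11.275,50.935): [(0, 63.68) (29, 57.4744) (29, 90) (0, 90)]  |A|=853.2614
6. ⊥bis P4·P5 via (20.61,44.735): [(0, 63.68) (29, 57.4744) (29, 90) (0, 90)]  |A|=853.2614
7. ⊥bis P4·P6 via (14.76,56.135): [(0, 63.68) (29, 57.4744) (29, 90) (0, 90)]  |A|=853.2614
8. ⊥bis P4·P7 via (17.27,69.44): [(0, 66.7679) (29, 71.2549) (29, 90) (0, 90)]  |A|=608.669
9. ⊥bis P4·P8 via (21.185,64.235): [(0, 66.7679) (29, 71.2549) (29, 90) (0, 90)]  |A|=608.669
10. canonical 4-gon: [(0, 66.7679) (29, 71.2549) (29, 90) (0, 90)]
11. shoelace: 608.669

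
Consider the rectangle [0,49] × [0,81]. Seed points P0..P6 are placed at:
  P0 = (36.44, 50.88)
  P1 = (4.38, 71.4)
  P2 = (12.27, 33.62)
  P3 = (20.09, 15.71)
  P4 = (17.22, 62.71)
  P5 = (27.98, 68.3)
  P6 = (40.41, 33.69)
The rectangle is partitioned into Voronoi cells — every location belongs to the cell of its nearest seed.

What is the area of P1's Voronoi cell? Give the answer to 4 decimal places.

1. box [0,49]×[0,81]: [(0, 0) (49, 0) (49, 81) (0, 81)]
2. ⊥bis P1·P0 via (20.41,61.14): [(0, 29.2519) (33.1214, 81) (0, 81)]  |A|=856.9852
3. ⊥bis P1·P2 via (8.325,52.51): [(0, 50.7714) (15.8987, 54.0917) (33.1214, 81) (0, 81)]  |A|=685.9184
4. ⊥bis P1·P3 via (12.235,43.555): [(0, 50.7714) (15.8987, 54.0917) (33.1214, 81) (0, 81)]  |A|=685.9184
5. ⊥bis P1·P4 via (10.8,67.055): [(0, 51.0973) (20.2379, 81) (0, 81)]  |A|=302.5828
6. ⊥bis P1·P5 via (16.18,69.85): [(0, 51.0973) (17.0201, 76.2456) (17.6446, 81) (0, 81)]  |A|=296.4181
7. ⊥bis P1·P6 via (22.395,52.545): [(0, 51.0973) (17.0201, 76.2456) (17.6446, 81) (0, 81)]  |A|=296.4181
8. canonical 4-gon: [(0, 51.0973) (17.0201, 76.2456) (17.6446, 81) (0, 81)]
9. shoelace: 296.4181

Area of P1's cell: 296.4181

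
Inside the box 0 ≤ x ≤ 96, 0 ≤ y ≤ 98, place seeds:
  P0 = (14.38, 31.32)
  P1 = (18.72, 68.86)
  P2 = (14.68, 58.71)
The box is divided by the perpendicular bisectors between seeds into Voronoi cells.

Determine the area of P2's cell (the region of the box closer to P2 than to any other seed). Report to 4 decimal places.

Area of P2's cell: 824.0796

1. box [0,96]×[0,98]: [(0, 0) (96, 0) (96, 98) (0, 98)]
2. ⊥bis P2·P0 via (14.53,45.015): [(0, 45.1741) (96, 44.1227) (96, 98) (0, 98)]  |A|=5121.753
3. ⊥bis P2·P1 via (16.7,63.785): [(0, 70.4321) (0, 45.1741) (65.2531, 44.4594)]  |A|=824.0796
4. canonical 3-gon: [(0, 70.4321) (0, 45.1741) (65.2531, 44.4594)]
5. shoelace: 824.0796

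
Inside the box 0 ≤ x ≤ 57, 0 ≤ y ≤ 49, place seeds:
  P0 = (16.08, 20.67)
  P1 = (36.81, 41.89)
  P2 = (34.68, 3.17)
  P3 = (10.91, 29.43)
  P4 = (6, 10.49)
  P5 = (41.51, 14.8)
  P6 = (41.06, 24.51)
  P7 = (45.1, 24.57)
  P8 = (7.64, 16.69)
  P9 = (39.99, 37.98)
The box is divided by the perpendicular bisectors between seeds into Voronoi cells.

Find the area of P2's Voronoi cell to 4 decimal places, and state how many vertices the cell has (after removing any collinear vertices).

Area of P2's cell: 276.7443 (4 vertices)

1. box [0,57]×[0,49]: [(0, 0) (57, 0) (57, 49) (0, 49)]
2. ⊥bis P2·P0 via (25.38,11.92): [(14.1649, 0) (57, 0) (57, 45.5275)]  |A|=975.0874
3. ⊥bis P2·P1 via (35.745,22.53): [(35.3813, 22.55) (14.1649, 0) (57, 0) (57, 21.3608)]  |A|=713.8607
4. ⊥bis P2·P3 via (22.795,16.3): [(35.3813, 22.55) (14.1649, 0) (57, 0) (57, 21.3608)]  |A|=713.8607
5. ⊥bis P2·P4 via (20.34,6.83): [(35.3813, 22.55) (20.2466, 6.4639) (18.5968, 0) (57, 0) (57, 21.3608)]  |A|=699.5373
6. ⊥bis P2·P5 via (38.095,8.985): [(28.1266, 14.8392) (20.2466, 6.4639) (18.5968, 0) (53.3945, 0)]  |A|=276.7443
7. ⊥bis P2·P6 via (37.87,13.84): [(28.1266, 14.8392) (20.2466, 6.4639) (18.5968, 0) (53.3945, 0)]  |A|=276.7443
8. ⊥bis P2·P7 via (39.89,13.87): [(28.1266, 14.8392) (20.2466, 6.4639) (18.5968, 0) (53.3945, 0)]  |A|=276.7443
9. ⊥bis P2·P8 via (21.16,9.93): [(28.1266, 14.8392) (20.2466, 6.4639) (18.5968, 0) (53.3945, 0)]  |A|=276.7443
10. ⊥bis P2·P9 via (37.335,20.575): [(28.1266, 14.8392) (20.2466, 6.4639) (18.5968, 0) (53.3945, 0)]  |A|=276.7443
11. canonical 4-gon: [(28.1266, 14.8392) (20.2466, 6.4639) (18.5968, 0) (53.3945, 0)]
12. shoelace: 276.7443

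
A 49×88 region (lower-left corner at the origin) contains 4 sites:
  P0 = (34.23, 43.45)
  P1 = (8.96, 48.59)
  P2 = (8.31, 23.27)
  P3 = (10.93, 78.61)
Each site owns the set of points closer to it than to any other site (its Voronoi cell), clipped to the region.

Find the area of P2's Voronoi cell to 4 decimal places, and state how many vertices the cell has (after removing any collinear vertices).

Area of P2's cell: 1194.3557 (4 vertices)

1. box [0,49]×[0,88]: [(0, 0) (49, 0) (49, 88) (0, 88)]
2. ⊥bis P2·P0 via (21.27,33.36): [(0, 60.68) (0, 0) (47.2424, 0)]  |A|=1433.3356
3. ⊥bis P2·P1 via (8.635,35.93): [(19.486, 35.6514) (0, 36.1517) (0, 0) (47.2424, 0)]  |A|=1194.3557
4. ⊥bis P2·P3 via (9.62,50.94): [(19.486, 35.6514) (0, 36.1517) (0, 0) (47.2424, 0)]  |A|=1194.3557
5. canonical 4-gon: [(19.486, 35.6514) (0, 36.1517) (0, 0) (47.2424, 0)]
6. shoelace: 1194.3557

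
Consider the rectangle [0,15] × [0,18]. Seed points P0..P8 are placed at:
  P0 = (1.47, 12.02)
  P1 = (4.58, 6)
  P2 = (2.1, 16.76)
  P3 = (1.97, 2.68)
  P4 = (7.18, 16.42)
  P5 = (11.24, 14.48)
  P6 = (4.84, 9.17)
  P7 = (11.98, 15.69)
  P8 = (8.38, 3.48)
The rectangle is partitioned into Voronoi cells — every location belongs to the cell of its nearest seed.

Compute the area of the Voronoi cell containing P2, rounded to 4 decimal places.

1. box [0,15]×[0,18]: [(0, 0) (15, 0) (15, 18) (0, 18)]
2. ⊥bis P2·P0 via (1.785,14.39): [(0, 14.6272) (15, 12.6336) (15, 18) (0, 18)]  |A|=65.5438
3. ⊥bis P2·P1 via (3.34,11.38): [(0, 14.6272) (11.0543, 13.158) (15, 14.0674) (15, 18) (0, 18)]  |A|=62.715
4. ⊥bis P2·P3 via (2.035,9.72): [(0, 14.6272) (11.0543, 13.158) (15, 14.0674) (15, 18) (0, 18)]  |A|=62.715
5. ⊥bis P2·P4 via (4.64,16.59): [(0, 14.6272) (4.4689, 14.0333) (4.7344, 18) (0, 18)]  |A|=16.9262
6. ⊥bis P2·P5 via (6.67,15.62): [(0, 14.6272) (4.4689, 14.0333) (4.7344, 18) (0, 18)]  |A|=16.9262
7. ⊥bis P2·P6 via (3.47,12.965): [(0, 14.6272) (4.4689, 14.0333) (4.7344, 18) (0, 18)]  |A|=16.9262
8. ⊥bis P2·P7 via (7.04,16.225): [(0, 14.6272) (4.4689, 14.0333) (4.7344, 18) (0, 18)]  |A|=16.9262
9. ⊥bis P2·P8 via (5.24,10.12): [(0, 14.6272) (4.4689, 14.0333) (4.7344, 18) (0, 18)]  |A|=16.9262
10. canonical 4-gon: [(0, 14.6272) (4.4689, 14.0333) (4.7344, 18) (0, 18)]
11. shoelace: 16.9262

Area of P2's cell: 16.9262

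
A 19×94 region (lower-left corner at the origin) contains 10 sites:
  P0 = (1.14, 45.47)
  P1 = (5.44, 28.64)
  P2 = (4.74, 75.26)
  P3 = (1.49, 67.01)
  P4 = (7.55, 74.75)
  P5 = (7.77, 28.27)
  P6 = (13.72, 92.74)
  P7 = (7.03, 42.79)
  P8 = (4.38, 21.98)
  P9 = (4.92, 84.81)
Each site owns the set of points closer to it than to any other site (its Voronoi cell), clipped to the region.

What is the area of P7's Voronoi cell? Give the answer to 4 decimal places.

1. box [0,19]×[0,94]: [(0, 0) (19, 0) (19, 94) (0, 94)]
2. ⊥bis P7·P0 via (4.085,44.13): [(0, 35.1521) (0, 0) (19, 0) (19, 76.9096)]  |A|=1064.5867
3. ⊥bis P7·P1 via (6.235,35.715): [(0.5469, 36.3542) (19, 34.2806) (19, 76.9096)]  |A|=393.3179
4. ⊥bis P7·P2 via (5.885,59.025): [(11.0274, 59.3877) (0.5469, 36.3542) (19, 34.2806) (19, 59.95)]  |A|=325.7114
5. ⊥bis P7·P3 via (4.26,54.9): [(9.5344, 56.1064) (0.5469, 36.3542) (19, 34.2806) (19, 58.2716)]  |A|=305.1077
6. ⊥bis P7·P4 via (7.29,58.77): [(9.5344, 56.1064) (0.5469, 36.3542) (19, 34.2806) (19, 58.2716)]  |A|=305.1077
7. ⊥bis P7·P5 via (7.4,35.53): [(9.5344, 56.1064) (0.5469, 36.3542) (7.7312, 35.5469) (19, 36.1212) (19, 58.2716)]  |A|=294.7372
8. ⊥bis P7·P6 via (10.375,67.765): [(9.5344, 56.1064) (0.5469, 36.3542) (7.7312, 35.5469) (19, 36.1212) (19, 58.2716)]  |A|=294.7372
9. ⊥bis P7·P8 via (5.705,32.385): [(9.5344, 56.1064) (0.5469, 36.3542) (7.7312, 35.5469) (19, 36.1212) (19, 58.2716)]  |A|=294.7372
10. ⊥bis P7·P9 via (5.975,63.8): [(9.5344, 56.1064) (0.5469, 36.3542) (7.7312, 35.5469) (19, 36.1212) (19, 58.2716)]  |A|=294.7372
11. canonical 5-gon: [(9.5344, 56.1064) (0.5469, 36.3542) (7.7312, 35.5469) (19, 36.1212) (19, 58.2716)]
12. shoelace: 294.7372

Area of P7's cell: 294.7372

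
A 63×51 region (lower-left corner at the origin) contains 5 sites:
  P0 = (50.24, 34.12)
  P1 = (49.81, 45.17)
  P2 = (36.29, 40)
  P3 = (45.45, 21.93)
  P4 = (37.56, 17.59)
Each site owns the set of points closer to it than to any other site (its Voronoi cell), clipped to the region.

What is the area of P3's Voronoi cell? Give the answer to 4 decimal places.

Area of P3's cell: 486.0273

1. box [0,63]×[0,51]: [(0, 0) (63, 0) (63, 51) (0, 51)]
2. ⊥bis P3·P0 via (47.845,28.025): [(0, 46.8255) (0, 0) (63, 0) (63, 22.0699)]  |A|=2170.2043
3. ⊥bis P3·P1 via (47.63,33.55): [(21.1345, 38.5208) (0, 42.4857) (0, 0) (63, 0) (63, 22.0699)]  |A|=2124.3455
4. ⊥bis P3·P2 via (40.87,30.965): [(40.6486, 30.8528) (0, 10.2473) (0, 0) (63, 0) (63, 22.0699)]  |A|=1426.778
5. ⊥bis P3·P4 via (41.505,19.76): [(40.6486, 30.8528) (36.547, 28.7736) (52.3743, 0) (63, 0) (63, 22.0699)]  |A|=486.0273
6. canonical 5-gon: [(40.6486, 30.8528) (36.547, 28.7736) (52.3743, 0) (63, 0) (63, 22.0699)]
7. shoelace: 486.0273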